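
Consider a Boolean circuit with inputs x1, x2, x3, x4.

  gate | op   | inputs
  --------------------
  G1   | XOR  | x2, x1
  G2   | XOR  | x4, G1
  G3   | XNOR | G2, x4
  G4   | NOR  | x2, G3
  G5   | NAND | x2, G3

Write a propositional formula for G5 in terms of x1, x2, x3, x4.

x2 NAND ((x4 XOR (x2 XOR x1)) XNOR x4)

G1 = x2 XOR x1
G2 = x4 XOR G1 = x4 XOR (x2 XOR x1)
G3 = G2 XNOR x4 = (x4 XOR (x2 XOR x1)) XNOR x4
G5 = x2 NAND G3 = x2 NAND ((x4 XOR (x2 XOR x1)) XNOR x4)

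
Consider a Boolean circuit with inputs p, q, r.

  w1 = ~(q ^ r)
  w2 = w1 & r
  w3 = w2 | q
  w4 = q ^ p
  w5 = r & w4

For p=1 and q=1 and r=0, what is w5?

0

w4 = 1 ^ 1 = 0
w5 = 0 & 0 = 0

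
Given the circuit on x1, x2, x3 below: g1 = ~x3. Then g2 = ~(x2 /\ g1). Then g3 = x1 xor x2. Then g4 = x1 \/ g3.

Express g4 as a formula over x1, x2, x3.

g3 = x1 xor x2
g4 = x1 \/ g3 = x1 \/ (x1 xor x2)

x1 \/ (x1 xor x2)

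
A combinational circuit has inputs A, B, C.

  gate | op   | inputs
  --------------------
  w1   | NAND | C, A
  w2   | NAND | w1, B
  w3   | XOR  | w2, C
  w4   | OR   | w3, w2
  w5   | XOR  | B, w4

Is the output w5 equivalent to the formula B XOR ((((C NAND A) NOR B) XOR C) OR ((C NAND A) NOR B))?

No

w1 = C NAND A
w2 = w1 NAND B = (C NAND A) NAND B
w3 = w2 XOR C = ((C NAND A) NAND B) XOR C
w4 = w3 OR w2 = (((C NAND A) NAND B) XOR C) OR ((C NAND A) NAND B)
w5 = B XOR w4 = B XOR ((((C NAND A) NAND B) XOR C) OR ((C NAND A) NAND B))
At A=0, B=0, C=0: circuit gives 1, formula gives 0.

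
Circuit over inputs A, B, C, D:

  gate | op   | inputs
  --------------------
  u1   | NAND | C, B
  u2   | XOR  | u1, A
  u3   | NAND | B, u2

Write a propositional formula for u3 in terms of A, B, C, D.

u1 = C NAND B
u2 = u1 XOR A = (C NAND B) XOR A
u3 = B NAND u2 = B NAND ((C NAND B) XOR A)

B NAND ((C NAND B) XOR A)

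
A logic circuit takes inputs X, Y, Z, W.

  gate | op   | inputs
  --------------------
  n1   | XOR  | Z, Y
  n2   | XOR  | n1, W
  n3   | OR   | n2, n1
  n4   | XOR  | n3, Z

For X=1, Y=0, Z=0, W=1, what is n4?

1

n1 = 0 XOR 0 = 0
n2 = 0 XOR 1 = 1
n3 = 1 OR 0 = 1
n4 = 1 XOR 0 = 1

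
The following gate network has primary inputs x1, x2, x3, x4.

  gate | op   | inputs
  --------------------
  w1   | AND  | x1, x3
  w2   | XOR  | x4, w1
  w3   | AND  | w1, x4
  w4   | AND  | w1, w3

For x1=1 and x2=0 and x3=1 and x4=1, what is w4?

w1 = 1 AND 1 = 1
w3 = 1 AND 1 = 1
w4 = 1 AND 1 = 1

1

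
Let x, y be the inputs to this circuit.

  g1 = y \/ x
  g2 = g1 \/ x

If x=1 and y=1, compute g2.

g1 = 1 \/ 1 = 1
g2 = 1 \/ 1 = 1

1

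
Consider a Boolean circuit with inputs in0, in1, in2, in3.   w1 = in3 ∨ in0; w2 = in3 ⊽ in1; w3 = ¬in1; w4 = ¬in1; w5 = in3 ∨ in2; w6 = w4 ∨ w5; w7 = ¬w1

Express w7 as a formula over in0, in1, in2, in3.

w1 = in3 ∨ in0
w7 = ¬w1 = ¬(in3 ∨ in0)

¬(in3 ∨ in0)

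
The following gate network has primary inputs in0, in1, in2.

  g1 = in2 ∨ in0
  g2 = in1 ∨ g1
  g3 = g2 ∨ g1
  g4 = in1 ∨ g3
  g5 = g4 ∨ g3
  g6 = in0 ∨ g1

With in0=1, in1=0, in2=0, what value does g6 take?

g1 = 0 ∨ 1 = 1
g6 = 1 ∨ 1 = 1

1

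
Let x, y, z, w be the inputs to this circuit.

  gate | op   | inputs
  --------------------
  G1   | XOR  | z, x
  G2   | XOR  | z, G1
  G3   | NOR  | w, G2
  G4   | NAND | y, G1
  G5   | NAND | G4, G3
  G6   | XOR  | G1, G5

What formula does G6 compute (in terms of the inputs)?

(z XOR x) XOR ((y NAND (z XOR x)) NAND (w NOR (z XOR (z XOR x))))

G1 = z XOR x
G2 = z XOR G1 = z XOR (z XOR x)
G3 = w NOR G2 = w NOR (z XOR (z XOR x))
G4 = y NAND G1 = y NAND (z XOR x)
G5 = G4 NAND G3 = (y NAND (z XOR x)) NAND (w NOR (z XOR (z XOR x)))
G6 = G1 XOR G5 = (z XOR x) XOR ((y NAND (z XOR x)) NAND (w NOR (z XOR (z XOR x))))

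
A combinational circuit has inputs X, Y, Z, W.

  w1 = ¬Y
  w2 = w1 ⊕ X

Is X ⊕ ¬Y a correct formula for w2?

Yes

w1 = ¬Y
w2 = w1 ⊕ X = ¬Y ⊕ X
At X=0, Y=1, Z=0, W=0: circuit gives 0, formula gives 0.
At X=0, Y=0, Z=0, W=0: circuit gives 1, formula gives 1.
Agrees on all 16 inputs.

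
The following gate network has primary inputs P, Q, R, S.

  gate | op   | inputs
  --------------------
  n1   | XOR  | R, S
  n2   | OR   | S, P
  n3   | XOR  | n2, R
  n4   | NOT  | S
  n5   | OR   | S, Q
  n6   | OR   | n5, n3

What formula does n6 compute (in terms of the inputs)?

n2 = S OR P
n3 = n2 XOR R = (S OR P) XOR R
n5 = S OR Q
n6 = n5 OR n3 = (S OR Q) OR ((S OR P) XOR R)

(S OR Q) OR ((S OR P) XOR R)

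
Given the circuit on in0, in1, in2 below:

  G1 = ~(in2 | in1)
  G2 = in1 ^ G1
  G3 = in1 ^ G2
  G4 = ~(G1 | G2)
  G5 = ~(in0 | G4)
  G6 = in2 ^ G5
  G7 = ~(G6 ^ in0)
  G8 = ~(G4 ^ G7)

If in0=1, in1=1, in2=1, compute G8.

0

G1 = ~(1 | 1) = 0
G2 = 1 ^ 0 = 1
G4 = ~(0 | 1) = 0
G5 = ~(1 | 0) = 0
G6 = 1 ^ 0 = 1
G7 = ~(1 ^ 1) = 1
G8 = ~(0 ^ 1) = 0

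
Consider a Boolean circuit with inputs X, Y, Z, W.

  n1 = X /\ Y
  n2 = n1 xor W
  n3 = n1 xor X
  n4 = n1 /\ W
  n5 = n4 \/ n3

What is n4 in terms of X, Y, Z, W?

n1 = X /\ Y
n4 = n1 /\ W = (X /\ Y) /\ W

(X /\ Y) /\ W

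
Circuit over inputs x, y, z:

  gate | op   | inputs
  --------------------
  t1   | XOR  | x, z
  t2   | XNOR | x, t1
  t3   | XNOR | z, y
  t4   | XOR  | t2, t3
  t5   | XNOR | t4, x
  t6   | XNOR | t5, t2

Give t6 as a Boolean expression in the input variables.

t1 = x XOR z
t2 = x XNOR t1 = x XNOR (x XOR z)
t3 = z XNOR y
t4 = t2 XOR t3 = (x XNOR (x XOR z)) XOR (z XNOR y)
t5 = t4 XNOR x = ((x XNOR (x XOR z)) XOR (z XNOR y)) XNOR x
t6 = t5 XNOR t2 = (((x XNOR (x XOR z)) XOR (z XNOR y)) XNOR x) XNOR (x XNOR (x XOR z))

(((x XNOR (x XOR z)) XOR (z XNOR y)) XNOR x) XNOR (x XNOR (x XOR z))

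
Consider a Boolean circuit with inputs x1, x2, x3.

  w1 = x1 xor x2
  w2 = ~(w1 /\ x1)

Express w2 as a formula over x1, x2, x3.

~((x1 xor x2) /\ x1)

w1 = x1 xor x2
w2 = ~(w1 /\ x1) = ~((x1 xor x2) /\ x1)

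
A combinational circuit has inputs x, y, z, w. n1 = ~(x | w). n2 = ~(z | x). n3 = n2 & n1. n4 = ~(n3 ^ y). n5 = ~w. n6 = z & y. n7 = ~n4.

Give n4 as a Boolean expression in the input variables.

n1 = ~(x | w)
n2 = ~(z | x)
n3 = n2 & n1 = (~(z | x)) & (~(x | w))
n4 = ~(n3 ^ y) = ~(((~(z | x)) & (~(x | w))) ^ y)

~(((~(z | x)) & (~(x | w))) ^ y)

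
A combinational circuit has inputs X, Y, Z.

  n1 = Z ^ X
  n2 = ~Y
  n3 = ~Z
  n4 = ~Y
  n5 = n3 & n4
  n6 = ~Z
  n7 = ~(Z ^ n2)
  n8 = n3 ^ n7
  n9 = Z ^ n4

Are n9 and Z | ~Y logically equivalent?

No

n4 = ~Y
n9 = Z ^ n4 = Z ^ ~Y
At X=0, Y=0, Z=1: circuit gives 0, formula gives 1.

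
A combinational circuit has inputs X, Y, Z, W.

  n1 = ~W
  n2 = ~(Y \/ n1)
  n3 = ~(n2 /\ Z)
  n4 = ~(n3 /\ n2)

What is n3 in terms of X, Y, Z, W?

n1 = ~W
n2 = ~(Y \/ n1) = ~(Y \/ ~W)
n3 = ~(n2 /\ Z) = ~((~(Y \/ ~W)) /\ Z)

~((~(Y \/ ~W)) /\ Z)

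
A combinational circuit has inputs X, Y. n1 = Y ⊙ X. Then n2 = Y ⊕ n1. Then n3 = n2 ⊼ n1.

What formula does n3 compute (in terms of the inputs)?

(Y ⊕ (Y ⊙ X)) ⊼ (Y ⊙ X)

n1 = Y ⊙ X
n2 = Y ⊕ n1 = Y ⊕ (Y ⊙ X)
n3 = n2 ⊼ n1 = (Y ⊕ (Y ⊙ X)) ⊼ (Y ⊙ X)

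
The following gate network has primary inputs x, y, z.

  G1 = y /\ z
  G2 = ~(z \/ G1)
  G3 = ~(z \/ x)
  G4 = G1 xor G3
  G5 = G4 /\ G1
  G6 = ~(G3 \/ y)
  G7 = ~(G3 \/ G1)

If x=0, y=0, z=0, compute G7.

G1 = 0 /\ 0 = 0
G3 = ~(0 \/ 0) = 1
G7 = ~(1 \/ 0) = 0

0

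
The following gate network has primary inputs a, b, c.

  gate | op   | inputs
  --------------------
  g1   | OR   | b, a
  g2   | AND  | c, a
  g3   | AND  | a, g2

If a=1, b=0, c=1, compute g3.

1

g2 = 1 AND 1 = 1
g3 = 1 AND 1 = 1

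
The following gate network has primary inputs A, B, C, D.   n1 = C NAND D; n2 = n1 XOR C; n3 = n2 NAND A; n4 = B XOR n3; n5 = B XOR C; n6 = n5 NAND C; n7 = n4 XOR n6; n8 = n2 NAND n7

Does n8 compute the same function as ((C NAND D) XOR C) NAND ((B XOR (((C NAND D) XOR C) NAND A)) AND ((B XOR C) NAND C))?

n1 = C NAND D
n2 = n1 XOR C = (C NAND D) XOR C
n3 = n2 NAND A = ((C NAND D) XOR C) NAND A
n4 = B XOR n3 = B XOR (((C NAND D) XOR C) NAND A)
n5 = B XOR C
n6 = n5 NAND C = (B XOR C) NAND C
n7 = n4 XOR n6 = (B XOR (((C NAND D) XOR C) NAND A)) XOR ((B XOR C) NAND C)
n8 = n2 NAND n7 = ((C NAND D) XOR C) NAND ((B XOR (((C NAND D) XOR C) NAND A)) XOR ((B XOR C) NAND C))
At A=0, B=0, C=0, D=0: circuit gives 1, formula gives 0.

No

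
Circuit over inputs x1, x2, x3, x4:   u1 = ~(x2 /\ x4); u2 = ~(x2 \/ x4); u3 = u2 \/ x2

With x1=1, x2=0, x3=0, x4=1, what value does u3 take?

0

u2 = ~(0 \/ 1) = 0
u3 = 0 \/ 0 = 0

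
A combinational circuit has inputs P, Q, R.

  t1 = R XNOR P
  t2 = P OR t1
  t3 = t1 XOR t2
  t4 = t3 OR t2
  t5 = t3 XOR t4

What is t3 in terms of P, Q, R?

(R XNOR P) XOR (P OR (R XNOR P))

t1 = R XNOR P
t2 = P OR t1 = P OR (R XNOR P)
t3 = t1 XOR t2 = (R XNOR P) XOR (P OR (R XNOR P))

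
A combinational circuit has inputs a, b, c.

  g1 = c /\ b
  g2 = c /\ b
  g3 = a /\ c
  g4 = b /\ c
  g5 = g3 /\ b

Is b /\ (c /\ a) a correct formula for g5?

Yes

g3 = a /\ c
g5 = g3 /\ b = (a /\ c) /\ b
At a=0, b=0, c=0: circuit gives 0, formula gives 0.
At a=1, b=1, c=1: circuit gives 1, formula gives 1.
Agrees on all 8 inputs.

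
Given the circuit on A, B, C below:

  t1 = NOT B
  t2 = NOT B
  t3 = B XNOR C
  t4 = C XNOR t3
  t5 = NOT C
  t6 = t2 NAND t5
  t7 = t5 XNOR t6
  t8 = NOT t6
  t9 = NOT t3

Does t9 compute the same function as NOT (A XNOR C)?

t3 = B XNOR C
t9 = NOT t3 = NOT (B XNOR C)
At A=0, B=1, C=0: circuit gives 1, formula gives 0.

No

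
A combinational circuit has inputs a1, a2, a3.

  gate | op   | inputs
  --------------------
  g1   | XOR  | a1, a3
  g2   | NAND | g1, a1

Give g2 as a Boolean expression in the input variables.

(a1 XOR a3) NAND a1

g1 = a1 XOR a3
g2 = g1 NAND a1 = (a1 XOR a3) NAND a1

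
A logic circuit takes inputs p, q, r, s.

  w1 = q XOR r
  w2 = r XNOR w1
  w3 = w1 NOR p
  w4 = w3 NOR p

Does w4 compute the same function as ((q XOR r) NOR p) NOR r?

w1 = q XOR r
w3 = w1 NOR p = (q XOR r) NOR p
w4 = w3 NOR p = ((q XOR r) NOR p) NOR p
At p=0, q=0, r=1, s=0: circuit gives 1, formula gives 0.

No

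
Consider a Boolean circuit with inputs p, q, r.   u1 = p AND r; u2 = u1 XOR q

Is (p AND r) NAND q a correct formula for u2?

No

u1 = p AND r
u2 = u1 XOR q = (p AND r) XOR q
At p=0, q=0, r=0: circuit gives 0, formula gives 1.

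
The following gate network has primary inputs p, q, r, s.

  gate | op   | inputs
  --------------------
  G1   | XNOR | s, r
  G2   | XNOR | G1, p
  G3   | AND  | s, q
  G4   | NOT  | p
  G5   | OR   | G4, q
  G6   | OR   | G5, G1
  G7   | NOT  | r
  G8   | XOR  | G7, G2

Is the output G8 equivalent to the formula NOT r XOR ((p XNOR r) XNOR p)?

No

G1 = s XNOR r
G2 = G1 XNOR p = (s XNOR r) XNOR p
G7 = NOT r
G8 = G7 XOR G2 = NOT r XOR ((s XNOR r) XNOR p)
At p=0, q=0, r=0, s=1: circuit gives 0, formula gives 1.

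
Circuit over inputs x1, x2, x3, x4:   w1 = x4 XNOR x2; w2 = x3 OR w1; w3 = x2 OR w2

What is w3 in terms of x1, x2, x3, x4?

x2 OR (x3 OR (x4 XNOR x2))

w1 = x4 XNOR x2
w2 = x3 OR w1 = x3 OR (x4 XNOR x2)
w3 = x2 OR w2 = x2 OR (x3 OR (x4 XNOR x2))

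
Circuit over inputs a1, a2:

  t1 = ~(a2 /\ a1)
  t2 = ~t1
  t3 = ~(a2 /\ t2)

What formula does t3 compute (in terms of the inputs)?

~(a2 /\ ~(~(a2 /\ a1)))

t1 = ~(a2 /\ a1)
t2 = ~t1 = ~(~(a2 /\ a1))
t3 = ~(a2 /\ t2) = ~(a2 /\ ~(~(a2 /\ a1)))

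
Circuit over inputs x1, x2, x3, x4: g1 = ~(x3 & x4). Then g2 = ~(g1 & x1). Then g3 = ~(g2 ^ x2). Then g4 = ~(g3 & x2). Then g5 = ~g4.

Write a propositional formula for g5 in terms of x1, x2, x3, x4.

~(~((~((~((~(x3 & x4)) & x1)) ^ x2)) & x2))

g1 = ~(x3 & x4)
g2 = ~(g1 & x1) = ~((~(x3 & x4)) & x1)
g3 = ~(g2 ^ x2) = ~((~((~(x3 & x4)) & x1)) ^ x2)
g4 = ~(g3 & x2) = ~((~((~((~(x3 & x4)) & x1)) ^ x2)) & x2)
g5 = ~g4 = ~(~((~((~((~(x3 & x4)) & x1)) ^ x2)) & x2))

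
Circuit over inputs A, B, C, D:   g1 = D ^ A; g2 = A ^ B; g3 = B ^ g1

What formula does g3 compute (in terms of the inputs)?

g1 = D ^ A
g3 = B ^ g1 = B ^ (D ^ A)

B ^ (D ^ A)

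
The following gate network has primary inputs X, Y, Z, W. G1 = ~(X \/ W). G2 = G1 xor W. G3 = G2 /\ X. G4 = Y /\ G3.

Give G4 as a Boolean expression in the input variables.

G1 = ~(X \/ W)
G2 = G1 xor W = (~(X \/ W)) xor W
G3 = G2 /\ X = ((~(X \/ W)) xor W) /\ X
G4 = Y /\ G3 = Y /\ (((~(X \/ W)) xor W) /\ X)

Y /\ (((~(X \/ W)) xor W) /\ X)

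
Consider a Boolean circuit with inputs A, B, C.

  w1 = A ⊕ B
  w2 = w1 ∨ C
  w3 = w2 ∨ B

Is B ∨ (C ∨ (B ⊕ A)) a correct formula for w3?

w1 = A ⊕ B
w2 = w1 ∨ C = (A ⊕ B) ∨ C
w3 = w2 ∨ B = ((A ⊕ B) ∨ C) ∨ B
At A=0, B=0, C=0: circuit gives 0, formula gives 0.
At A=0, B=0, C=1: circuit gives 1, formula gives 1.
Agrees on all 8 inputs.

Yes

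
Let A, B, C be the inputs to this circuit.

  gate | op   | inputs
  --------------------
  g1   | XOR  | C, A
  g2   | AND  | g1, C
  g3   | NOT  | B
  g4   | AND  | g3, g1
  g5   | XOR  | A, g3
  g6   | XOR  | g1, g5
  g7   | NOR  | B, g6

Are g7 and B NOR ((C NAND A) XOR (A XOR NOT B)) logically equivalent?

No

g1 = C XOR A
g3 = NOT B
g5 = A XOR g3 = A XOR NOT B
g6 = g1 XOR g5 = (C XOR A) XOR (A XOR NOT B)
g7 = B NOR g6 = B NOR ((C XOR A) XOR (A XOR NOT B))
At A=0, B=0, C=0: circuit gives 0, formula gives 1.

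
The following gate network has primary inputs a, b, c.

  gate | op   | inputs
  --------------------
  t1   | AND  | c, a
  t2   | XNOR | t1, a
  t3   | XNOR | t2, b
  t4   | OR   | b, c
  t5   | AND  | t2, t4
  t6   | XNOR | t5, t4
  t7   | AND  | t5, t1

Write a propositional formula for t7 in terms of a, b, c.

(((c AND a) XNOR a) AND (b OR c)) AND (c AND a)

t1 = c AND a
t2 = t1 XNOR a = (c AND a) XNOR a
t4 = b OR c
t5 = t2 AND t4 = ((c AND a) XNOR a) AND (b OR c)
t7 = t5 AND t1 = (((c AND a) XNOR a) AND (b OR c)) AND (c AND a)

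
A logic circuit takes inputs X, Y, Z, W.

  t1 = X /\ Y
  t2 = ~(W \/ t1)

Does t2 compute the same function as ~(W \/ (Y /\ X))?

t1 = X /\ Y
t2 = ~(W \/ t1) = ~(W \/ (X /\ Y))
At X=0, Y=0, Z=0, W=1: circuit gives 0, formula gives 0.
At X=0, Y=0, Z=0, W=0: circuit gives 1, formula gives 1.
Agrees on all 16 inputs.

Yes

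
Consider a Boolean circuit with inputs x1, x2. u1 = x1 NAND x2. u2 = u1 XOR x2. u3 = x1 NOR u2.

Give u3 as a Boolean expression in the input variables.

x1 NOR ((x1 NAND x2) XOR x2)

u1 = x1 NAND x2
u2 = u1 XOR x2 = (x1 NAND x2) XOR x2
u3 = x1 NOR u2 = x1 NOR ((x1 NAND x2) XOR x2)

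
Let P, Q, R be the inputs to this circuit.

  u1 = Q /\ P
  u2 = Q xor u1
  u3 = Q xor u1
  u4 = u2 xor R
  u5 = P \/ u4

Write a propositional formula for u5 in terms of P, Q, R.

P \/ ((Q xor (Q /\ P)) xor R)

u1 = Q /\ P
u2 = Q xor u1 = Q xor (Q /\ P)
u4 = u2 xor R = (Q xor (Q /\ P)) xor R
u5 = P \/ u4 = P \/ ((Q xor (Q /\ P)) xor R)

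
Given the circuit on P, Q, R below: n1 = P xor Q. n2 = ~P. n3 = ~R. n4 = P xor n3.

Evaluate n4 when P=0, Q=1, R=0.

n3 = ~0 = 1
n4 = 0 xor 1 = 1

1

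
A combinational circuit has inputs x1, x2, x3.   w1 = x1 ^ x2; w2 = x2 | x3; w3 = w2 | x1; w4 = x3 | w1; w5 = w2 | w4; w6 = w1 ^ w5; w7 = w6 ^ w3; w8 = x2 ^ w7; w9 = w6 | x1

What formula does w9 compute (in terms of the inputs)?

((x1 ^ x2) ^ ((x2 | x3) | (x3 | (x1 ^ x2)))) | x1

w1 = x1 ^ x2
w2 = x2 | x3
w4 = x3 | w1 = x3 | (x1 ^ x2)
w5 = w2 | w4 = (x2 | x3) | (x3 | (x1 ^ x2))
w6 = w1 ^ w5 = (x1 ^ x2) ^ ((x2 | x3) | (x3 | (x1 ^ x2)))
w9 = w6 | x1 = ((x1 ^ x2) ^ ((x2 | x3) | (x3 | (x1 ^ x2)))) | x1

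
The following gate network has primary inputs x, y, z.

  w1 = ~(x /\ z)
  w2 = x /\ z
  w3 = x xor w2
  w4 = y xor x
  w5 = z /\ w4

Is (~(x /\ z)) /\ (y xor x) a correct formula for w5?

w4 = y xor x
w5 = z /\ w4 = z /\ (y xor x)
At x=0, y=1, z=0: circuit gives 0, formula gives 1.

No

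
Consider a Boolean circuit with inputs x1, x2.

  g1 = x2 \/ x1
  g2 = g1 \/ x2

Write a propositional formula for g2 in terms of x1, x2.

g1 = x2 \/ x1
g2 = g1 \/ x2 = (x2 \/ x1) \/ x2

(x2 \/ x1) \/ x2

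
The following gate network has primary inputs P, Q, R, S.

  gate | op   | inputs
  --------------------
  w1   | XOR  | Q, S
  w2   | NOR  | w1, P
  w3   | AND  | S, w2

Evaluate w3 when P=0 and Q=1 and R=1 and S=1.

w1 = 1 XOR 1 = 0
w2 = 0 NOR 0 = 1
w3 = 1 AND 1 = 1

1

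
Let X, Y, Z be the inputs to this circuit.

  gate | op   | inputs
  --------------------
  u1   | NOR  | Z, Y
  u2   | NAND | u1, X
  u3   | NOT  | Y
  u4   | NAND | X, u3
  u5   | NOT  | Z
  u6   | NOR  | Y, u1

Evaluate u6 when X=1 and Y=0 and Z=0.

u1 = 0 NOR 0 = 1
u6 = 0 NOR 1 = 0

0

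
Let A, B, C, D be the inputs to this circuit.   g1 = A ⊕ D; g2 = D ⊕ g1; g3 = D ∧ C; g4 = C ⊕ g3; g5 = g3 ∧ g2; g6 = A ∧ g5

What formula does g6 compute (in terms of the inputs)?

A ∧ ((D ∧ C) ∧ (D ⊕ (A ⊕ D)))

g1 = A ⊕ D
g2 = D ⊕ g1 = D ⊕ (A ⊕ D)
g3 = D ∧ C
g5 = g3 ∧ g2 = (D ∧ C) ∧ (D ⊕ (A ⊕ D))
g6 = A ∧ g5 = A ∧ ((D ∧ C) ∧ (D ⊕ (A ⊕ D)))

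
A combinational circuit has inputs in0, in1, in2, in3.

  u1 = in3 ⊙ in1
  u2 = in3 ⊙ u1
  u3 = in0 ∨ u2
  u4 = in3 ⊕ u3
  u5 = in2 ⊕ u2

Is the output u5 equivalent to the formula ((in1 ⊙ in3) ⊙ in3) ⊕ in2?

Yes

u1 = in3 ⊙ in1
u2 = in3 ⊙ u1 = in3 ⊙ (in3 ⊙ in1)
u5 = in2 ⊕ u2 = in2 ⊕ (in3 ⊙ (in3 ⊙ in1))
At in0=0, in1=0, in2=0, in3=0: circuit gives 0, formula gives 0.
At in0=0, in1=0, in2=1, in3=0: circuit gives 1, formula gives 1.
Agrees on all 16 inputs.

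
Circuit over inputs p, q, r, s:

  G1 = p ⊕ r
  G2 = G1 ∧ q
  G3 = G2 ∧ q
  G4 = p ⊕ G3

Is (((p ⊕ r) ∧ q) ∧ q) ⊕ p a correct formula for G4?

G1 = p ⊕ r
G2 = G1 ∧ q = (p ⊕ r) ∧ q
G3 = G2 ∧ q = ((p ⊕ r) ∧ q) ∧ q
G4 = p ⊕ G3 = p ⊕ (((p ⊕ r) ∧ q) ∧ q)
At p=0, q=0, r=0, s=0: circuit gives 0, formula gives 0.
At p=0, q=1, r=1, s=0: circuit gives 1, formula gives 1.
Agrees on all 16 inputs.

Yes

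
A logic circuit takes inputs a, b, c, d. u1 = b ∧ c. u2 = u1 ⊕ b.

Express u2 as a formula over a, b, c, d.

(b ∧ c) ⊕ b

u1 = b ∧ c
u2 = u1 ⊕ b = (b ∧ c) ⊕ b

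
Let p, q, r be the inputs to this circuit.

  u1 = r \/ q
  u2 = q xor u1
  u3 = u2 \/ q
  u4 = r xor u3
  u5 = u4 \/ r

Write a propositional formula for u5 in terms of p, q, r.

u1 = r \/ q
u2 = q xor u1 = q xor (r \/ q)
u3 = u2 \/ q = (q xor (r \/ q)) \/ q
u4 = r xor u3 = r xor ((q xor (r \/ q)) \/ q)
u5 = u4 \/ r = (r xor ((q xor (r \/ q)) \/ q)) \/ r

(r xor ((q xor (r \/ q)) \/ q)) \/ r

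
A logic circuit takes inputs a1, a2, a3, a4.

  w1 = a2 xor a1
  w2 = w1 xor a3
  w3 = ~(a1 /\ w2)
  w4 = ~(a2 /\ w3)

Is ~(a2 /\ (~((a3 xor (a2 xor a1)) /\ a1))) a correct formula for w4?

w1 = a2 xor a1
w2 = w1 xor a3 = (a2 xor a1) xor a3
w3 = ~(a1 /\ w2) = ~(a1 /\ ((a2 xor a1) xor a3))
w4 = ~(a2 /\ w3) = ~(a2 /\ (~(a1 /\ ((a2 xor a1) xor a3))))
At a1=0, a2=1, a3=0, a4=0: circuit gives 0, formula gives 0.
At a1=0, a2=0, a3=0, a4=0: circuit gives 1, formula gives 1.
Agrees on all 16 inputs.

Yes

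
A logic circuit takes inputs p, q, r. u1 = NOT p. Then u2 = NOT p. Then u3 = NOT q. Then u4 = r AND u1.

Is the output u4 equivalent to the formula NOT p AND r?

u1 = NOT p
u4 = r AND u1 = r AND NOT p
At p=0, q=0, r=0: circuit gives 0, formula gives 0.
At p=0, q=0, r=1: circuit gives 1, formula gives 1.
Agrees on all 8 inputs.

Yes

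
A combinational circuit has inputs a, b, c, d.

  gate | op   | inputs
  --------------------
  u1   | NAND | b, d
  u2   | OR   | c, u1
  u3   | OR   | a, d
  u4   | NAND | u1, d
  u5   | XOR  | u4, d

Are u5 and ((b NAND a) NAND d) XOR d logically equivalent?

u1 = b NAND d
u4 = u1 NAND d = (b NAND d) NAND d
u5 = u4 XOR d = ((b NAND d) NAND d) XOR d
At a=0, b=1, c=0, d=1: circuit gives 0, formula gives 1.

No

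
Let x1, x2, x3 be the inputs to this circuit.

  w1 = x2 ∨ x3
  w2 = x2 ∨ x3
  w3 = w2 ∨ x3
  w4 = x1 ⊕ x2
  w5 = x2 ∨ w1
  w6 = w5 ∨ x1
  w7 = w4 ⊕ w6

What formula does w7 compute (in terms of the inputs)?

(x1 ⊕ x2) ⊕ ((x2 ∨ (x2 ∨ x3)) ∨ x1)

w1 = x2 ∨ x3
w4 = x1 ⊕ x2
w5 = x2 ∨ w1 = x2 ∨ (x2 ∨ x3)
w6 = w5 ∨ x1 = (x2 ∨ (x2 ∨ x3)) ∨ x1
w7 = w4 ⊕ w6 = (x1 ⊕ x2) ⊕ ((x2 ∨ (x2 ∨ x3)) ∨ x1)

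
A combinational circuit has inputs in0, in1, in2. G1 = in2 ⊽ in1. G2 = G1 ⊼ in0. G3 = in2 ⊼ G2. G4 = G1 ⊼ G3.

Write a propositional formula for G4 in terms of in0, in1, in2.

(in2 ⊽ in1) ⊼ (in2 ⊼ ((in2 ⊽ in1) ⊼ in0))

G1 = in2 ⊽ in1
G2 = G1 ⊼ in0 = (in2 ⊽ in1) ⊼ in0
G3 = in2 ⊼ G2 = in2 ⊼ ((in2 ⊽ in1) ⊼ in0)
G4 = G1 ⊼ G3 = (in2 ⊽ in1) ⊼ (in2 ⊼ ((in2 ⊽ in1) ⊼ in0))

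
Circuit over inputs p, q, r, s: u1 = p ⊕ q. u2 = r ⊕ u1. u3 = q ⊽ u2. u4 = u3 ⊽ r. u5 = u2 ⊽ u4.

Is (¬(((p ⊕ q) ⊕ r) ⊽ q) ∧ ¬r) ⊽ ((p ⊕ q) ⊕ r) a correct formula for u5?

u1 = p ⊕ q
u2 = r ⊕ u1 = r ⊕ (p ⊕ q)
u3 = q ⊽ u2 = q ⊽ (r ⊕ (p ⊕ q))
u4 = u3 ⊽ r = (q ⊽ (r ⊕ (p ⊕ q))) ⊽ r
u5 = u2 ⊽ u4 = (r ⊕ (p ⊕ q)) ⊽ ((q ⊽ (r ⊕ (p ⊕ q))) ⊽ r)
At p=0, q=0, r=1, s=0: circuit gives 0, formula gives 0.
At p=0, q=0, r=0, s=0: circuit gives 1, formula gives 1.
Agrees on all 16 inputs.

Yes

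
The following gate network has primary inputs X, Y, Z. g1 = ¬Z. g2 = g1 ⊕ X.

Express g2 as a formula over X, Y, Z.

¬Z ⊕ X

g1 = ¬Z
g2 = g1 ⊕ X = ¬Z ⊕ X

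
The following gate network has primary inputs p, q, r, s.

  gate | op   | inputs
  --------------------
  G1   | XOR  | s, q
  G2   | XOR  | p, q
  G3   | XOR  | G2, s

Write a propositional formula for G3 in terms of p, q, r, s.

(p XOR q) XOR s

G2 = p XOR q
G3 = G2 XOR s = (p XOR q) XOR s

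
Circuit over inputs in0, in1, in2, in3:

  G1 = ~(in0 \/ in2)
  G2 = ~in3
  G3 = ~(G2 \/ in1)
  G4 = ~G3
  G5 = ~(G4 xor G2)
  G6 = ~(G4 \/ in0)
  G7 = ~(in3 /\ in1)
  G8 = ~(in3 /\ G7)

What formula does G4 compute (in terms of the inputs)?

~(~(~in3 \/ in1))

G2 = ~in3
G3 = ~(G2 \/ in1) = ~(~in3 \/ in1)
G4 = ~G3 = ~(~(~in3 \/ in1))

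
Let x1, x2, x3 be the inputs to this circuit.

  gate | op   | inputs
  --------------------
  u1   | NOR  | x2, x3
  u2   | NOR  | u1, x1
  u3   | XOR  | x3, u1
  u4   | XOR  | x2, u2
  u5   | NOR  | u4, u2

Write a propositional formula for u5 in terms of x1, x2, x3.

u1 = x2 NOR x3
u2 = u1 NOR x1 = (x2 NOR x3) NOR x1
u4 = x2 XOR u2 = x2 XOR ((x2 NOR x3) NOR x1)
u5 = u4 NOR u2 = (x2 XOR ((x2 NOR x3) NOR x1)) NOR ((x2 NOR x3) NOR x1)

(x2 XOR ((x2 NOR x3) NOR x1)) NOR ((x2 NOR x3) NOR x1)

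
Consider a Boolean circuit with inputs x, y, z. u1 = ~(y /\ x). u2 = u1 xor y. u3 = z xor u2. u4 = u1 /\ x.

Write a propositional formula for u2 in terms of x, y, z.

(~(y /\ x)) xor y

u1 = ~(y /\ x)
u2 = u1 xor y = (~(y /\ x)) xor y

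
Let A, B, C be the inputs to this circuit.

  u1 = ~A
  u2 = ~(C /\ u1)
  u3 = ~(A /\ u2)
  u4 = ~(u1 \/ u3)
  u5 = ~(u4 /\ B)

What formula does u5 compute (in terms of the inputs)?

u1 = ~A
u2 = ~(C /\ u1) = ~(C /\ ~A)
u3 = ~(A /\ u2) = ~(A /\ (~(C /\ ~A)))
u4 = ~(u1 \/ u3) = ~(~A \/ (~(A /\ (~(C /\ ~A)))))
u5 = ~(u4 /\ B) = ~((~(~A \/ (~(A /\ (~(C /\ ~A)))))) /\ B)

~((~(~A \/ (~(A /\ (~(C /\ ~A)))))) /\ B)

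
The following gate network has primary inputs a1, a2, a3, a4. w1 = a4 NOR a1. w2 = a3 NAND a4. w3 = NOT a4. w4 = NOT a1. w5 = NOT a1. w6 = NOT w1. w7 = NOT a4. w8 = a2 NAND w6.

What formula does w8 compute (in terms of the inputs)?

w1 = a4 NOR a1
w6 = NOT w1 = NOT (a4 NOR a1)
w8 = a2 NAND w6 = a2 NAND NOT (a4 NOR a1)

a2 NAND NOT (a4 NOR a1)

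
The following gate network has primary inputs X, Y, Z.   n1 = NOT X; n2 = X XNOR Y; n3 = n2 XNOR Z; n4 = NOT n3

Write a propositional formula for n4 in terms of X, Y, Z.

n2 = X XNOR Y
n3 = n2 XNOR Z = (X XNOR Y) XNOR Z
n4 = NOT n3 = NOT ((X XNOR Y) XNOR Z)

NOT ((X XNOR Y) XNOR Z)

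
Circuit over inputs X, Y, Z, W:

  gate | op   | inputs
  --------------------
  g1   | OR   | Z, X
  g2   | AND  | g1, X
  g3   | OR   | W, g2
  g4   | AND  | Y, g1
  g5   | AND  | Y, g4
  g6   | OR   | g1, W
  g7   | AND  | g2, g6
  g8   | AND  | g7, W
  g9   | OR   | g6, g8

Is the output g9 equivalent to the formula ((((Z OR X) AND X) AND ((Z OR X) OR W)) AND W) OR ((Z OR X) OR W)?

Yes

g1 = Z OR X
g2 = g1 AND X = (Z OR X) AND X
g6 = g1 OR W = (Z OR X) OR W
g7 = g2 AND g6 = ((Z OR X) AND X) AND ((Z OR X) OR W)
g8 = g7 AND W = (((Z OR X) AND X) AND ((Z OR X) OR W)) AND W
g9 = g6 OR g8 = ((Z OR X) OR W) OR ((((Z OR X) AND X) AND ((Z OR X) OR W)) AND W)
At X=0, Y=0, Z=0, W=0: circuit gives 0, formula gives 0.
At X=0, Y=0, Z=0, W=1: circuit gives 1, formula gives 1.
Agrees on all 16 inputs.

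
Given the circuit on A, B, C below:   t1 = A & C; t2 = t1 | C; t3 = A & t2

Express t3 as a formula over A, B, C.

A & ((A & C) | C)

t1 = A & C
t2 = t1 | C = (A & C) | C
t3 = A & t2 = A & ((A & C) | C)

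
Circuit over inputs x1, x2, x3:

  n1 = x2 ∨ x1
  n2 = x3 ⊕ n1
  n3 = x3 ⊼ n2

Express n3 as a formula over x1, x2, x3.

n1 = x2 ∨ x1
n2 = x3 ⊕ n1 = x3 ⊕ (x2 ∨ x1)
n3 = x3 ⊼ n2 = x3 ⊼ (x3 ⊕ (x2 ∨ x1))

x3 ⊼ (x3 ⊕ (x2 ∨ x1))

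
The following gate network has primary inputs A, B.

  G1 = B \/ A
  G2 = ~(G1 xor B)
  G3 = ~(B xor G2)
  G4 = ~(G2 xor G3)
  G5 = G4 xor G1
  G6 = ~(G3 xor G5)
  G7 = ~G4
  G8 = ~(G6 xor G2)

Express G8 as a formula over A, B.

~((~((~(B xor (~((B \/ A) xor B)))) xor ((~((~((B \/ A) xor B)) xor (~(B xor (~((B \/ A) xor B)))))) xor (B \/ A)))) xor (~((B \/ A) xor B)))

G1 = B \/ A
G2 = ~(G1 xor B) = ~((B \/ A) xor B)
G3 = ~(B xor G2) = ~(B xor (~((B \/ A) xor B)))
G4 = ~(G2 xor G3) = ~((~((B \/ A) xor B)) xor (~(B xor (~((B \/ A) xor B)))))
G5 = G4 xor G1 = (~((~((B \/ A) xor B)) xor (~(B xor (~((B \/ A) xor B)))))) xor (B \/ A)
G6 = ~(G3 xor G5) = ~((~(B xor (~((B \/ A) xor B)))) xor ((~((~((B \/ A) xor B)) xor (~(B xor (~((B \/ A) xor B)))))) xor (B \/ A)))
G8 = ~(G6 xor G2) = ~((~((~(B xor (~((B \/ A) xor B)))) xor ((~((~((B \/ A) xor B)) xor (~(B xor (~((B \/ A) xor B)))))) xor (B \/ A)))) xor (~((B \/ A) xor B)))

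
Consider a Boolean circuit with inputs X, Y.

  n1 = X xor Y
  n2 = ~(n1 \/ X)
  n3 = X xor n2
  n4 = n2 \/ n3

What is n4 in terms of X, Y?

n1 = X xor Y
n2 = ~(n1 \/ X) = ~((X xor Y) \/ X)
n3 = X xor n2 = X xor (~((X xor Y) \/ X))
n4 = n2 \/ n3 = (~((X xor Y) \/ X)) \/ (X xor (~((X xor Y) \/ X)))

(~((X xor Y) \/ X)) \/ (X xor (~((X xor Y) \/ X)))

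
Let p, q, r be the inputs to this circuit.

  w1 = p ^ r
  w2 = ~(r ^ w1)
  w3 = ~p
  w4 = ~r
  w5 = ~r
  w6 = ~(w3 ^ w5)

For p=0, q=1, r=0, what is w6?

1

w3 = ~0 = 1
w5 = ~0 = 1
w6 = ~(1 ^ 1) = 1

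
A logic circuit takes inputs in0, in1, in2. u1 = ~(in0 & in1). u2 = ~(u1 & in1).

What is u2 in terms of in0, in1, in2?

~((~(in0 & in1)) & in1)

u1 = ~(in0 & in1)
u2 = ~(u1 & in1) = ~((~(in0 & in1)) & in1)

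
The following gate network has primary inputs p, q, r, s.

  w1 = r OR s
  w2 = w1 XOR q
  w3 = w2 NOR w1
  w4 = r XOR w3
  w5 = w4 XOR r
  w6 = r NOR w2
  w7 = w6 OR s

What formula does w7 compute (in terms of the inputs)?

(r NOR ((r OR s) XOR q)) OR s

w1 = r OR s
w2 = w1 XOR q = (r OR s) XOR q
w6 = r NOR w2 = r NOR ((r OR s) XOR q)
w7 = w6 OR s = (r NOR ((r OR s) XOR q)) OR s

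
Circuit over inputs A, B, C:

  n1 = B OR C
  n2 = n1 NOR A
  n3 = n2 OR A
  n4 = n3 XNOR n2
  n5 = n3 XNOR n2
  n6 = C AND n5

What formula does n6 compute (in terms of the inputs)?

n1 = B OR C
n2 = n1 NOR A = (B OR C) NOR A
n3 = n2 OR A = ((B OR C) NOR A) OR A
n5 = n3 XNOR n2 = (((B OR C) NOR A) OR A) XNOR ((B OR C) NOR A)
n6 = C AND n5 = C AND ((((B OR C) NOR A) OR A) XNOR ((B OR C) NOR A))

C AND ((((B OR C) NOR A) OR A) XNOR ((B OR C) NOR A))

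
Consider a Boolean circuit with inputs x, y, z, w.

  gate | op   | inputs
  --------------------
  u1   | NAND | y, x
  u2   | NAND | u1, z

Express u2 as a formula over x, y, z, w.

u1 = y NAND x
u2 = u1 NAND z = (y NAND x) NAND z

(y NAND x) NAND z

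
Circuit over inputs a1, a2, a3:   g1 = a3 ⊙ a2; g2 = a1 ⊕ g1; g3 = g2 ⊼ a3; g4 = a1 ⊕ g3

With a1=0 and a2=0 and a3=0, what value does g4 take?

g1 = 0 ⊙ 0 = 1
g2 = 0 ⊕ 1 = 1
g3 = 1 ⊼ 0 = 1
g4 = 0 ⊕ 1 = 1

1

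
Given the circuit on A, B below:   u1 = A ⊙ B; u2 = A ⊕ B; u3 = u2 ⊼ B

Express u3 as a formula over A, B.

u2 = A ⊕ B
u3 = u2 ⊼ B = (A ⊕ B) ⊼ B

(A ⊕ B) ⊼ B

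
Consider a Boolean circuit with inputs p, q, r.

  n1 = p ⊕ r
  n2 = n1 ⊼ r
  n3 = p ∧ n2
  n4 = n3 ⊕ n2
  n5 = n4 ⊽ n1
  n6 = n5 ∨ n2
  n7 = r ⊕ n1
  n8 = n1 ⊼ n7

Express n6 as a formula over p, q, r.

(((p ∧ ((p ⊕ r) ⊼ r)) ⊕ ((p ⊕ r) ⊼ r)) ⊽ (p ⊕ r)) ∨ ((p ⊕ r) ⊼ r)

n1 = p ⊕ r
n2 = n1 ⊼ r = (p ⊕ r) ⊼ r
n3 = p ∧ n2 = p ∧ ((p ⊕ r) ⊼ r)
n4 = n3 ⊕ n2 = (p ∧ ((p ⊕ r) ⊼ r)) ⊕ ((p ⊕ r) ⊼ r)
n5 = n4 ⊽ n1 = ((p ∧ ((p ⊕ r) ⊼ r)) ⊕ ((p ⊕ r) ⊼ r)) ⊽ (p ⊕ r)
n6 = n5 ∨ n2 = (((p ∧ ((p ⊕ r) ⊼ r)) ⊕ ((p ⊕ r) ⊼ r)) ⊽ (p ⊕ r)) ∨ ((p ⊕ r) ⊼ r)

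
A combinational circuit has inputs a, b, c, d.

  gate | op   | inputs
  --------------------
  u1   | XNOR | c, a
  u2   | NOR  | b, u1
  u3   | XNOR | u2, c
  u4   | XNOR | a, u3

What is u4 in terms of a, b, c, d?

a XNOR ((b NOR (c XNOR a)) XNOR c)

u1 = c XNOR a
u2 = b NOR u1 = b NOR (c XNOR a)
u3 = u2 XNOR c = (b NOR (c XNOR a)) XNOR c
u4 = a XNOR u3 = a XNOR ((b NOR (c XNOR a)) XNOR c)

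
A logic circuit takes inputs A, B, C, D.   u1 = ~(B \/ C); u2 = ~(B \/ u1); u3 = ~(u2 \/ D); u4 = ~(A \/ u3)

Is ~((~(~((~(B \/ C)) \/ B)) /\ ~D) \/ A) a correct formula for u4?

u1 = ~(B \/ C)
u2 = ~(B \/ u1) = ~(B \/ (~(B \/ C)))
u3 = ~(u2 \/ D) = ~((~(B \/ (~(B \/ C)))) \/ D)
u4 = ~(A \/ u3) = ~(A \/ (~((~(B \/ (~(B \/ C)))) \/ D)))
At A=0, B=0, C=0, D=0: circuit gives 0, formula gives 0.
At A=0, B=0, C=0, D=1: circuit gives 1, formula gives 1.
Agrees on all 16 inputs.

Yes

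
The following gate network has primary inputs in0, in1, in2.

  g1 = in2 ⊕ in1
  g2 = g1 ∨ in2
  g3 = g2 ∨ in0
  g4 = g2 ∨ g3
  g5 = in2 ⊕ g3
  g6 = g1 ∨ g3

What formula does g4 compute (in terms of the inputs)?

((in2 ⊕ in1) ∨ in2) ∨ (((in2 ⊕ in1) ∨ in2) ∨ in0)

g1 = in2 ⊕ in1
g2 = g1 ∨ in2 = (in2 ⊕ in1) ∨ in2
g3 = g2 ∨ in0 = ((in2 ⊕ in1) ∨ in2) ∨ in0
g4 = g2 ∨ g3 = ((in2 ⊕ in1) ∨ in2) ∨ (((in2 ⊕ in1) ∨ in2) ∨ in0)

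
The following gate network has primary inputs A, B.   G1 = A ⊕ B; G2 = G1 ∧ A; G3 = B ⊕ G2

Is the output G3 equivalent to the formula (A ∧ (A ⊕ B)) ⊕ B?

Yes

G1 = A ⊕ B
G2 = G1 ∧ A = (A ⊕ B) ∧ A
G3 = B ⊕ G2 = B ⊕ ((A ⊕ B) ∧ A)
At A=0, B=0: circuit gives 0, formula gives 0.
At A=0, B=1: circuit gives 1, formula gives 1.
Agrees on all 4 inputs.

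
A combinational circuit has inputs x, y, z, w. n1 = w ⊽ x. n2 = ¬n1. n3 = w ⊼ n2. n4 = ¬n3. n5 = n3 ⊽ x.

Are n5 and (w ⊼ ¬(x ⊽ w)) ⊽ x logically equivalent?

n1 = w ⊽ x
n2 = ¬n1 = ¬(w ⊽ x)
n3 = w ⊼ n2 = w ⊼ ¬(w ⊽ x)
n5 = n3 ⊽ x = (w ⊼ ¬(w ⊽ x)) ⊽ x
At x=0, y=0, z=0, w=0: circuit gives 0, formula gives 0.
At x=0, y=0, z=0, w=1: circuit gives 1, formula gives 1.
Agrees on all 16 inputs.

Yes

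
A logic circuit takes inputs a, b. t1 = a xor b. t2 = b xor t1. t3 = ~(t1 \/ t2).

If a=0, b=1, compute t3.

t1 = 0 xor 1 = 1
t2 = 1 xor 1 = 0
t3 = ~(1 \/ 0) = 0

0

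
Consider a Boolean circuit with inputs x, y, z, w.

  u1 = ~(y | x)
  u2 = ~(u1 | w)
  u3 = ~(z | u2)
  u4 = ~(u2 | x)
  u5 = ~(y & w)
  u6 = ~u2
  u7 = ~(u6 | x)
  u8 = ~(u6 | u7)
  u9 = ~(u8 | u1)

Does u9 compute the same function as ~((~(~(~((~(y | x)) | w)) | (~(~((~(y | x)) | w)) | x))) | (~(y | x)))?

No

u1 = ~(y | x)
u2 = ~(u1 | w) = ~((~(y | x)) | w)
u6 = ~u2 = ~(~((~(y | x)) | w))
u7 = ~(u6 | x) = ~(~(~((~(y | x)) | w)) | x)
u8 = ~(u6 | u7) = ~(~(~((~(y | x)) | w)) | (~(~(~((~(y | x)) | w)) | x)))
u9 = ~(u8 | u1) = ~((~(~(~((~(y | x)) | w)) | (~(~(~((~(y | x)) | w)) | x)))) | (~(y | x)))
At x=0, y=1, z=0, w=0: circuit gives 1, formula gives 0.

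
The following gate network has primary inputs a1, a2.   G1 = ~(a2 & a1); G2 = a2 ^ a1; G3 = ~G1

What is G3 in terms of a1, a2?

G1 = ~(a2 & a1)
G3 = ~G1 = ~(~(a2 & a1))

~(~(a2 & a1))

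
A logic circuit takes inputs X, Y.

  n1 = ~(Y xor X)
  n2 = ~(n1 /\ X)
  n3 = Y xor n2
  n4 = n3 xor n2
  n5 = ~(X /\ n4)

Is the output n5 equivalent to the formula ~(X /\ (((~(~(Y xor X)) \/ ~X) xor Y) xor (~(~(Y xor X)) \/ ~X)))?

Yes

n1 = ~(Y xor X)
n2 = ~(n1 /\ X) = ~((~(Y xor X)) /\ X)
n3 = Y xor n2 = Y xor (~((~(Y xor X)) /\ X))
n4 = n3 xor n2 = (Y xor (~((~(Y xor X)) /\ X))) xor (~((~(Y xor X)) /\ X))
n5 = ~(X /\ n4) = ~(X /\ ((Y xor (~((~(Y xor X)) /\ X))) xor (~((~(Y xor X)) /\ X))))
At X=1, Y=1: circuit gives 0, formula gives 0.
At X=0, Y=0: circuit gives 1, formula gives 1.
Agrees on all 4 inputs.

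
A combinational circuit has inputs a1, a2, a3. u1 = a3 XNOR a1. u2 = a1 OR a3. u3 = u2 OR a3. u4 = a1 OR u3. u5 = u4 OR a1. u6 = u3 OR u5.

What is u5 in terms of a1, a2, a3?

u2 = a1 OR a3
u3 = u2 OR a3 = (a1 OR a3) OR a3
u4 = a1 OR u3 = a1 OR ((a1 OR a3) OR a3)
u5 = u4 OR a1 = (a1 OR ((a1 OR a3) OR a3)) OR a1

(a1 OR ((a1 OR a3) OR a3)) OR a1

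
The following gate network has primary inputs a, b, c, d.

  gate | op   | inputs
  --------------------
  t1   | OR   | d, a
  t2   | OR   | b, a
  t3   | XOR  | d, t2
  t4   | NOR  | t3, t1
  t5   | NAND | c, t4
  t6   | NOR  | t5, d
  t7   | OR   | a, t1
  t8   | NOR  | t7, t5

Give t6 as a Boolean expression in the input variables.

(c NAND ((d XOR (b OR a)) NOR (d OR a))) NOR d

t1 = d OR a
t2 = b OR a
t3 = d XOR t2 = d XOR (b OR a)
t4 = t3 NOR t1 = (d XOR (b OR a)) NOR (d OR a)
t5 = c NAND t4 = c NAND ((d XOR (b OR a)) NOR (d OR a))
t6 = t5 NOR d = (c NAND ((d XOR (b OR a)) NOR (d OR a))) NOR d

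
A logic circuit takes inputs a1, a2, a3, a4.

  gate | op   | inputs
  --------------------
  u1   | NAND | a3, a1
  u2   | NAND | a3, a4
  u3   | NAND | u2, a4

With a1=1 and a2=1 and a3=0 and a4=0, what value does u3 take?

1

u2 = 0 NAND 0 = 1
u3 = 1 NAND 0 = 1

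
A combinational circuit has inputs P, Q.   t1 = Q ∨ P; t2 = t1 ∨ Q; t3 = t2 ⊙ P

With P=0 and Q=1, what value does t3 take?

t1 = 1 ∨ 0 = 1
t2 = 1 ∨ 1 = 1
t3 = 1 ⊙ 0 = 0

0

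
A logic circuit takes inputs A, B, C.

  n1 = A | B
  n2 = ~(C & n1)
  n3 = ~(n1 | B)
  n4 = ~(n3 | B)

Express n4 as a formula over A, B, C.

n1 = A | B
n3 = ~(n1 | B) = ~((A | B) | B)
n4 = ~(n3 | B) = ~((~((A | B) | B)) | B)

~((~((A | B) | B)) | B)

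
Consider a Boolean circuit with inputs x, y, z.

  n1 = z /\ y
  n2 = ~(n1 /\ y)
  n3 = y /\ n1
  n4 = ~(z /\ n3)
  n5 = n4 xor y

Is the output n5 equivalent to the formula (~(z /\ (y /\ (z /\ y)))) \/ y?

n1 = z /\ y
n3 = y /\ n1 = y /\ (z /\ y)
n4 = ~(z /\ n3) = ~(z /\ (y /\ (z /\ y)))
n5 = n4 xor y = (~(z /\ (y /\ (z /\ y)))) xor y
At x=0, y=1, z=0: circuit gives 0, formula gives 1.

No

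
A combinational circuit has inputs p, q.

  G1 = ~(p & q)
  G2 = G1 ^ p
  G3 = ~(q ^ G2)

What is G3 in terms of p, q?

G1 = ~(p & q)
G2 = G1 ^ p = (~(p & q)) ^ p
G3 = ~(q ^ G2) = ~(q ^ ((~(p & q)) ^ p))

~(q ^ ((~(p & q)) ^ p))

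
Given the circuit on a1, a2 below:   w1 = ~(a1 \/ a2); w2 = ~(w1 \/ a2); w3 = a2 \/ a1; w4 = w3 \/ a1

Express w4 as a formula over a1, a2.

w3 = a2 \/ a1
w4 = w3 \/ a1 = (a2 \/ a1) \/ a1

(a2 \/ a1) \/ a1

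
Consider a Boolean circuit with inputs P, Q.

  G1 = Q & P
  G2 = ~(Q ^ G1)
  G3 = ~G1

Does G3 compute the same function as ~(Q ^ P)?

G1 = Q & P
G3 = ~G1 = ~(Q & P)
At P=0, Q=1: circuit gives 1, formula gives 0.

No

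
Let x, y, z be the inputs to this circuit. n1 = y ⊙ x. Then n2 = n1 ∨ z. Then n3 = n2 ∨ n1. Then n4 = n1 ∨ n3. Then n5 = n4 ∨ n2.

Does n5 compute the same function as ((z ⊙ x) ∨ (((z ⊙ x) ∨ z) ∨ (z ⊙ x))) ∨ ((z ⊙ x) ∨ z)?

No

n1 = y ⊙ x
n2 = n1 ∨ z = (y ⊙ x) ∨ z
n3 = n2 ∨ n1 = ((y ⊙ x) ∨ z) ∨ (y ⊙ x)
n4 = n1 ∨ n3 = (y ⊙ x) ∨ (((y ⊙ x) ∨ z) ∨ (y ⊙ x))
n5 = n4 ∨ n2 = ((y ⊙ x) ∨ (((y ⊙ x) ∨ z) ∨ (y ⊙ x))) ∨ ((y ⊙ x) ∨ z)
At x=0, y=1, z=0: circuit gives 0, formula gives 1.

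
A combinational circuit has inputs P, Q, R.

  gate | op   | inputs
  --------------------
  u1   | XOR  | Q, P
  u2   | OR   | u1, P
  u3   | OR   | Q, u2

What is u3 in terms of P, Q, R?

Q OR ((Q XOR P) OR P)

u1 = Q XOR P
u2 = u1 OR P = (Q XOR P) OR P
u3 = Q OR u2 = Q OR ((Q XOR P) OR P)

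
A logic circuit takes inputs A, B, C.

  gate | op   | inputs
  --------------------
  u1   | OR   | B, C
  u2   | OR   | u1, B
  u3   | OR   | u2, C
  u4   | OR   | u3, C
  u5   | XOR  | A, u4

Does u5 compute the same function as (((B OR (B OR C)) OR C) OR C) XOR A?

u1 = B OR C
u2 = u1 OR B = (B OR C) OR B
u3 = u2 OR C = ((B OR C) OR B) OR C
u4 = u3 OR C = (((B OR C) OR B) OR C) OR C
u5 = A XOR u4 = A XOR ((((B OR C) OR B) OR C) OR C)
At A=0, B=0, C=0: circuit gives 0, formula gives 0.
At A=0, B=0, C=1: circuit gives 1, formula gives 1.
Agrees on all 8 inputs.

Yes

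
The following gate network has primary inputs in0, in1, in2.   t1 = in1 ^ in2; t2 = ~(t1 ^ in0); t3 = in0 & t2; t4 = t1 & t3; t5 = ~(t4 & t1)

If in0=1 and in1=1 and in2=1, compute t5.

1

t1 = 1 ^ 1 = 0
t2 = ~(0 ^ 1) = 0
t3 = 1 & 0 = 0
t4 = 0 & 0 = 0
t5 = ~(0 & 0) = 1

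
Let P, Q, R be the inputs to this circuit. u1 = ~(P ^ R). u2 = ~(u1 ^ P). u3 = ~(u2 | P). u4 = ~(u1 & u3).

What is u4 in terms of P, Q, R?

u1 = ~(P ^ R)
u2 = ~(u1 ^ P) = ~((~(P ^ R)) ^ P)
u3 = ~(u2 | P) = ~((~((~(P ^ R)) ^ P)) | P)
u4 = ~(u1 & u3) = ~((~(P ^ R)) & (~((~((~(P ^ R)) ^ P)) | P)))

~((~(P ^ R)) & (~((~((~(P ^ R)) ^ P)) | P)))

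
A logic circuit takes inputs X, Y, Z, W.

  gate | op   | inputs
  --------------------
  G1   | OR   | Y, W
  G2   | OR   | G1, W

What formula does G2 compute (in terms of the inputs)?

(Y OR W) OR W

G1 = Y OR W
G2 = G1 OR W = (Y OR W) OR W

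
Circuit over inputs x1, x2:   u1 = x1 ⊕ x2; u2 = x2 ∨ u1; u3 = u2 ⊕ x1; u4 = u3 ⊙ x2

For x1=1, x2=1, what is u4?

u1 = 1 ⊕ 1 = 0
u2 = 1 ∨ 0 = 1
u3 = 1 ⊕ 1 = 0
u4 = 0 ⊙ 1 = 0

0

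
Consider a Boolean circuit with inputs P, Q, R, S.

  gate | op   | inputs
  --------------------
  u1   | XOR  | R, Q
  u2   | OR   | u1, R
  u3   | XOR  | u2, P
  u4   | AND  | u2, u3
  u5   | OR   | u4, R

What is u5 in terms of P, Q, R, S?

(((R XOR Q) OR R) AND (((R XOR Q) OR R) XOR P)) OR R

u1 = R XOR Q
u2 = u1 OR R = (R XOR Q) OR R
u3 = u2 XOR P = ((R XOR Q) OR R) XOR P
u4 = u2 AND u3 = ((R XOR Q) OR R) AND (((R XOR Q) OR R) XOR P)
u5 = u4 OR R = (((R XOR Q) OR R) AND (((R XOR Q) OR R) XOR P)) OR R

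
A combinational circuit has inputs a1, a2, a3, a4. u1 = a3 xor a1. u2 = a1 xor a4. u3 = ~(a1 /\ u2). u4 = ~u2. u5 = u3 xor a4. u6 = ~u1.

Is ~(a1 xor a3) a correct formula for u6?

Yes

u1 = a3 xor a1
u6 = ~u1 = ~(a3 xor a1)
At a1=0, a2=0, a3=1, a4=0: circuit gives 0, formula gives 0.
At a1=0, a2=0, a3=0, a4=0: circuit gives 1, formula gives 1.
Agrees on all 16 inputs.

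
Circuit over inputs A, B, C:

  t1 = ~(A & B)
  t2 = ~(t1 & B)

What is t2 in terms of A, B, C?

t1 = ~(A & B)
t2 = ~(t1 & B) = ~((~(A & B)) & B)

~((~(A & B)) & B)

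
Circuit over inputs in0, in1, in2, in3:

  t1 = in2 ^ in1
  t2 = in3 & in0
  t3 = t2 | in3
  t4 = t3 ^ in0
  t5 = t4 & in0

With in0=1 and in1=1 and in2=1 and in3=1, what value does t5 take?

0

t2 = 1 & 1 = 1
t3 = 1 | 1 = 1
t4 = 1 ^ 1 = 0
t5 = 0 & 1 = 0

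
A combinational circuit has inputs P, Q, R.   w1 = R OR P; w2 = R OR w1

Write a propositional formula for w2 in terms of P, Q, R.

R OR (R OR P)

w1 = R OR P
w2 = R OR w1 = R OR (R OR P)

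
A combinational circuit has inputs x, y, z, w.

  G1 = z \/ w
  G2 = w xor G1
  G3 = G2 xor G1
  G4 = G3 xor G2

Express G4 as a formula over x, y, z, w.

((w xor (z \/ w)) xor (z \/ w)) xor (w xor (z \/ w))

G1 = z \/ w
G2 = w xor G1 = w xor (z \/ w)
G3 = G2 xor G1 = (w xor (z \/ w)) xor (z \/ w)
G4 = G3 xor G2 = ((w xor (z \/ w)) xor (z \/ w)) xor (w xor (z \/ w))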